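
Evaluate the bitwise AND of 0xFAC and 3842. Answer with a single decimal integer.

0xFAC = 111110101100
3842 = 111100000010
AND → 111100000000 = 3840

3840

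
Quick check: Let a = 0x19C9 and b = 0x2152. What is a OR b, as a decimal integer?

0x19C9 = 01100111001001
0x2152 = 10000101010010
 OR → 11100111011011 = 14811

14811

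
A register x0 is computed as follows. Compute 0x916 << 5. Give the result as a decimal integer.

74432

0x916 = 00000100100010110
shift left by 5 → 10010001011000000 = 74432
(equivalently, 2326 × 2^5 = 2326 × 32)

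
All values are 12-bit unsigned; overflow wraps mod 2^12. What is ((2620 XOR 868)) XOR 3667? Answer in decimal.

2620 = 101000111100
868 = 001101100100
→ XOR → 100101011000 = 2392
3667 = 111001010011
→ XOR → 011100001011 = 1803

1803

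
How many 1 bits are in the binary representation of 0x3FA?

8

0x3FA = 1111111010
Count the 1s: 1 + 1 + 1 + 1 + 1 + 1 + 1 + 1 = 8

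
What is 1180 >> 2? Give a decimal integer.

1180 = 10010011100
shift right by 2 → 00100100111 = 295
(equivalently, floor(1180 / 4))

295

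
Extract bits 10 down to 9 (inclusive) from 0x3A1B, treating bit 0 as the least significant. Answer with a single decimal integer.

1

v = 11101000011011
Shift right by 9: 11101
Mask low 2 bits: 01 = 1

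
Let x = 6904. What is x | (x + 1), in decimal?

6905

x = 1101011111000 = 6904
x + 1 = 1101011111001
OR    = 1101011111001 = 6905
(x | (x + 1) sets the lowest cleared bit.)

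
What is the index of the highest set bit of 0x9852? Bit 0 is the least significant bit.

0x9852 = 1001100001010010
The topmost 1 is at position 15 (since 2^15 = 32768 ≤ 38994 < 65536).

15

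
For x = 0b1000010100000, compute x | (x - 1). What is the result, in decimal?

x = 1000010100000 = 4256
x - 1 = 1000010011111
OR    = 1000010111111 = 4287
(x | (x - 1) sets all bits below the lowest set bit.)

4287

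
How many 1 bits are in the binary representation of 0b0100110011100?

n = 100110011100
Count the 1s: 1 + 1 + 1 + 1 + 1 + 1 = 6

6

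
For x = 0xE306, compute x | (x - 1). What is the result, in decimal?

58119

x = 1110001100000110 = 58118
x - 1 = 1110001100000101
OR    = 1110001100000111 = 58119
(x | (x - 1) sets all bits below the lowest set bit.)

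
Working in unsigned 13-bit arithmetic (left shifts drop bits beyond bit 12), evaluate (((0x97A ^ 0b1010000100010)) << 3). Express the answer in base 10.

0x97A = 0100101111010
0b1010000100010 = 1010000100010
→ ^ → 1110101011000 = 7512
→ << 3 (mod 2^13) → 0101011000000 = 2752

2752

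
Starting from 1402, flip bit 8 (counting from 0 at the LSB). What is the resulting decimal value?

x = 010101111010
bit 8 is currently 1; toggle it via x ^ (1 << 8) = x ^ 256
→ 010001111010 = 1146

1146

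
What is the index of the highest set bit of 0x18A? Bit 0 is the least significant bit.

0x18A = 110001010
The topmost 1 is at position 8 (since 2^8 = 256 ≤ 394 < 512).

8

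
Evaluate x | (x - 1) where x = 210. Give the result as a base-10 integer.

211

x = 11010010 = 210
x - 1 = 11010001
OR    = 11010011 = 211
(x | (x - 1) sets all bits below the lowest set bit.)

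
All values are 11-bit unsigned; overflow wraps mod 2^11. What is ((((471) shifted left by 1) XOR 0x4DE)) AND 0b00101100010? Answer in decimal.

352

471 = 00111010111
→ shifted left by 1 (mod 2^11) → 01110101110 = 942
0x4DE = 10011011110
→ XOR → 11101110000 = 1904
0b00101100010 = 00101100010
→ AND → 00101100000 = 352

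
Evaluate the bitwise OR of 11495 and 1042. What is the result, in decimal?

11511

11495 = 10110011100111
1042 = 00010000010010
 OR → 10110011110111 = 11511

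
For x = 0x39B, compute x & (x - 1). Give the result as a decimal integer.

x = 1110011011 = 923
x - 1 = 1110011010
AND   = 1110011010 = 922
(x & (x - 1) clears the lowest set bit of x.)

922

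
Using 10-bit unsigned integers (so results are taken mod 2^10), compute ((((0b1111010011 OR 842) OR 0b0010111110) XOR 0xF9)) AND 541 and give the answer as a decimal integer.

516

0b1111010011 = 1111010011
842 = 1101001010
→ OR → 1111011011 = 987
0b0010111110 = 0010111110
→ OR → 1111111111 = 1023
0xF9 = 0011111001
→ XOR → 1100000110 = 774
541 = 1000011101
→ AND → 1000000100 = 516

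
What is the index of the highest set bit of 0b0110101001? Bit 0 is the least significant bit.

8

0b0110101001 = 110101001
The topmost 1 is at position 8 (since 2^8 = 256 ≤ 425 < 512).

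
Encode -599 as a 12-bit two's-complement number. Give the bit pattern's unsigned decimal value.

599 in 12 bits: 001001010111
Invert: 110110101000
Add 1:  110110101001 = 3497
(Check: 2^12 - 599 = 4096 - 599 = 3497.)

3497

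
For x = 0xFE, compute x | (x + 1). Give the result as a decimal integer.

x = 11111110 = 254
x + 1 = 11111111
OR    = 11111111 = 255
(x | (x + 1) sets the lowest cleared bit.)

255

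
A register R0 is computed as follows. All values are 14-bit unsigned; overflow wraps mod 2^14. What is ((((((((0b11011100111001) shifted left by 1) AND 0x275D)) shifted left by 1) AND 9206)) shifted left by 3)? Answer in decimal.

0b11011100111001 = 11011100111001
→ shifted left by 1 (mod 2^14) → 10111001110010 = 11890
0x275D = 10011101011101
→ AND → 10011001010000 = 9808
→ shifted left by 1 (mod 2^14) → 00110010100000 = 3232
9206 = 10001111110110
→ AND → 00000010100000 = 160
→ shifted left by 3 (mod 2^14) → 00010100000000 = 1280

1280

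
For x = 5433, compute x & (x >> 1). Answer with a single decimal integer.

24

x = 1010100111001 = 5433
x>>1 = 0101010011100
AND  = 0000000011000 = 24
(x & (x >> 1) has a 1 wherever x has two consecutive 1 bits.)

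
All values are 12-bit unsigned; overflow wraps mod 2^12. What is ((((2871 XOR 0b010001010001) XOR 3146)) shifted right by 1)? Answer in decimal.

2871 = 101100110111
0b010001010001 = 010001010001
→ XOR → 111101100110 = 3942
3146 = 110001001010
→ XOR → 001100101100 = 812
→ shifted right by 1 → 000110010110 = 406

406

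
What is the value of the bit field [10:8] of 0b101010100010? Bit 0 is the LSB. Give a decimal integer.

v = 101010100010
Shift right by 8: 1010
Mask low 3 bits: 010 = 2

2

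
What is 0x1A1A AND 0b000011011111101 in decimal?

536

0x1A1A = 1101000011010
b = 0011011111101
AND → 0001000011000 = 536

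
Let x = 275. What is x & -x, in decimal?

1

x = 100010011 = 275
-x (two's complement) = …011101101
AND   = 000000001 = 1
(x & -x isolates the lowest set bit of x.)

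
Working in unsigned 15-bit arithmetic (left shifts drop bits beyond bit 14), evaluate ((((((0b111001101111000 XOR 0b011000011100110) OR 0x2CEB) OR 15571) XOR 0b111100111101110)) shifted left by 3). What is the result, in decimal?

12424

0b111001101111000 = 111001101111000
0b011000011100110 = 011000011100110
→ XOR → 100001110011110 = 17310
0x2CEB = 010110011101011
→ OR → 110111111111111 = 28671
15571 = 011110011010011
→ OR → 111111111111111 = 32767
0b111100111101110 = 111100111101110
→ XOR → 000011000010001 = 1553
→ shifted left by 3 (mod 2^15) → 011000010001000 = 12424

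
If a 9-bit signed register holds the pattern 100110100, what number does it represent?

pattern = 100110100 (MSB is 1 ⇒ negative)
Invert: 011001011, add 1 → 011001100 = 204, so the value is -204.
(Equivalently: 308 - 2^9 = 308 - 512 = -204.)

-204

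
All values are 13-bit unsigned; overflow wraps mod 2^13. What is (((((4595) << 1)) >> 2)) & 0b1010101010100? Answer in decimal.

4595 = 1000111110011
→ << 1 (mod 2^13) → 0001111100110 = 998
→ >> 2 → 0000011111001 = 249
0b1010101010100 = 1010101010100
→ & → 0000001010000 = 80

80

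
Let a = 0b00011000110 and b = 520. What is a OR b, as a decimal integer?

a = 0011000110
520 = 1000001000
 OR → 1011001110 = 718

718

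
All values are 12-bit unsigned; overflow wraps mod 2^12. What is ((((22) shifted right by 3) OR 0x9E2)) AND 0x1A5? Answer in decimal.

22 = 000000010110
→ shifted right by 3 → 000000000010 = 2
0x9E2 = 100111100010
→ OR → 100111100010 = 2530
0x1A5 = 000110100101
→ AND → 000110100000 = 416

416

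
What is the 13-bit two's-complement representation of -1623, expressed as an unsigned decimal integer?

6569

1623 in 13 bits: 0011001010111
Invert: 1100110101000
Add 1:  1100110101001 = 6569
(Check: 2^13 - 1623 = 8192 - 1623 = 6569.)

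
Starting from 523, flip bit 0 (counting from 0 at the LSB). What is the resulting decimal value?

522

x = 1000001011
bit 0 is currently 1; toggle it via x ^ (1 << 0) = x ^ 1
→ 1000001010 = 522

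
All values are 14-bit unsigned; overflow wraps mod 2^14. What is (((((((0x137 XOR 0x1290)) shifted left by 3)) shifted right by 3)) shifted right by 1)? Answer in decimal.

467

0x137 = 00000100110111
0x1290 = 01001010010000
→ XOR → 01001110100111 = 5031
→ shifted left by 3 (mod 2^14) → 01110100111000 = 7480
→ shifted right by 3 → 00001110100111 = 935
→ shifted right by 1 → 00000111010011 = 467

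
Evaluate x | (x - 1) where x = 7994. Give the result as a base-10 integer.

x = 1111100111010 = 7994
x - 1 = 1111100111001
OR    = 1111100111011 = 7995
(x | (x - 1) sets all bits below the lowest set bit.)

7995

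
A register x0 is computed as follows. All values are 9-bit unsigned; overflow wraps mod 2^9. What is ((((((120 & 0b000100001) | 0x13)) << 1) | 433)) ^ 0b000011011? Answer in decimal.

492

120 = 001111000
0b000100001 = 000100001
→ & → 000100000 = 32
0x13 = 000010011
→ | → 000110011 = 51
→ << 1 (mod 2^9) → 001100110 = 102
433 = 110110001
→ | → 111110111 = 503
0b000011011 = 000011011
→ ^ → 111101100 = 492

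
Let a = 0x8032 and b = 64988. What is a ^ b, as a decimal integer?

32238

0x8032 = 1000000000110010
64988 = 1111110111011100
XOR → 0111110111101110 = 32238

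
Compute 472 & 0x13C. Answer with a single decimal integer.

280

472 = 111011000
0x13C = 100111100
AND → 100011000 = 280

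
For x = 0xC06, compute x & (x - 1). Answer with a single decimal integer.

3076

x = 110000000110 = 3078
x - 1 = 110000000101
AND   = 110000000100 = 3076
(x & (x - 1) clears the lowest set bit of x.)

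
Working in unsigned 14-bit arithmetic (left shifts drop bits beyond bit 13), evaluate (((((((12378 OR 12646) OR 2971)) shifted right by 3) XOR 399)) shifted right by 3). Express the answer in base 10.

222

12378 = 11000001011010
12646 = 11000101100110
→ OR → 11000101111110 = 12670
2971 = 00101110011011
→ OR → 11101111111111 = 15359
→ shifted right by 3 → 00011101111111 = 1919
399 = 00000110001111
→ XOR → 00011011110000 = 1776
→ shifted right by 3 → 00000011011110 = 222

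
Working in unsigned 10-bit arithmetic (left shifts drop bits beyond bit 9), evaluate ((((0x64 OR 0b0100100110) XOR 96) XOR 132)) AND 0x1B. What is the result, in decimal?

2

0x64 = 0001100100
0b0100100110 = 0100100110
→ OR → 0101100110 = 358
96 = 0001100000
→ XOR → 0100000110 = 262
132 = 0010000100
→ XOR → 0110000010 = 386
0x1B = 0000011011
→ AND → 0000000010 = 2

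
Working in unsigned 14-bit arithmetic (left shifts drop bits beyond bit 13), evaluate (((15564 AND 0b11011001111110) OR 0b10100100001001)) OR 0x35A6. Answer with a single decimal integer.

15564 = 11110011001100
0b11011001111110 = 11011001111110
→ AND → 11010001001100 = 13388
0b10100100001001 = 10100100001001
→ OR → 11110101001101 = 15693
0x35A6 = 11010110100110
→ OR → 11110111101111 = 15855

15855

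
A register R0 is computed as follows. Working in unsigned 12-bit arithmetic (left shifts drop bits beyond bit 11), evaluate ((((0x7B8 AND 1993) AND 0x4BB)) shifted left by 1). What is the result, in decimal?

2320

0x7B8 = 011110111000
1993 = 011111001001
→ AND → 011110001000 = 1928
0x4BB = 010010111011
→ AND → 010010001000 = 1160
→ shifted left by 1 (mod 2^12) → 100100010000 = 2320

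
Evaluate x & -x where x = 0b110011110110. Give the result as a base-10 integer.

x = 110011110110 = 3318
-x (two's complement) = …001100001010
AND   = 000000000010 = 2
(x & -x isolates the lowest set bit of x.)

2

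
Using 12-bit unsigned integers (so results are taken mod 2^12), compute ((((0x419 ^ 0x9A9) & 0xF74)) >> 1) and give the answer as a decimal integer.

1688

0x419 = 010000011001
0x9A9 = 100110101001
→ ^ → 110110110000 = 3504
0xF74 = 111101110100
→ & → 110100110000 = 3376
→ >> 1 → 011010011000 = 1688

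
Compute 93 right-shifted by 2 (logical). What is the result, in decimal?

93 = 1011101
shift right by 2 → 0010111 = 23
(equivalently, floor(93 / 4))

23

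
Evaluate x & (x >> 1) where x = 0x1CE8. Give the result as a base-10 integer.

x = 1110011101000 = 7400
x>>1 = 0111001110100
AND  = 0110001100000 = 3168
(x & (x >> 1) has a 1 wherever x has two consecutive 1 bits.)

3168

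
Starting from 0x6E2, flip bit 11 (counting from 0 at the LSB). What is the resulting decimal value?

3810

x = 0011011100010
bit 11 is currently 0; toggle it via x ^ (1 << 11) = x ^ 2048
→ 0111011100010 = 3810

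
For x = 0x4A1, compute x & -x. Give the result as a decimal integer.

1

x = 10010100001 = 1185
-x (two's complement) = …01101011111
AND   = 00000000001 = 1
(x & -x isolates the lowest set bit of x.)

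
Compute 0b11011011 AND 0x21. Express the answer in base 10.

1

a = 11011011
0x21 = 00100001
AND → 00000001 = 1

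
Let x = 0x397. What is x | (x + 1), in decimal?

927

x = 1110010111 = 919
x + 1 = 1110011000
OR    = 1110011111 = 927
(x | (x + 1) sets the lowest cleared bit.)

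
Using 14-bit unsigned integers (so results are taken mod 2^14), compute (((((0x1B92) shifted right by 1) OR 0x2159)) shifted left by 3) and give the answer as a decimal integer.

11976

0x1B92 = 01101110010010
→ shifted right by 1 → 00110111001001 = 3529
0x2159 = 10000101011001
→ OR → 10110111011001 = 11737
→ shifted left by 3 (mod 2^14) → 10111011001000 = 11976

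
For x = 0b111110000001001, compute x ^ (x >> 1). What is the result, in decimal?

x = 111110000001001 = 31753
x>>1 = 011111000000100
XOR  = 100001000001101 = 16909
(x ^ (x >> 1) gives the standard binary-reflected Gray code of x.)

16909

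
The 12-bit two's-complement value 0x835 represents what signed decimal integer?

pattern = 100000110101 (MSB is 1 ⇒ negative)
Invert: 011111001010, add 1 → 011111001011 = 1995, so the value is -1995.
(Equivalently: 2101 - 2^12 = 2101 - 4096 = -1995.)

-1995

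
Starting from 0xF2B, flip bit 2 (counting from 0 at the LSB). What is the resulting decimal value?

3887

x = 111100101011
bit 2 is currently 0; toggle it via x ^ (1 << 2) = x ^ 4
→ 111100101111 = 3887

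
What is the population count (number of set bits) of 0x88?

2

0x88 = 10001000
Count the 1s: 1 + 1 = 2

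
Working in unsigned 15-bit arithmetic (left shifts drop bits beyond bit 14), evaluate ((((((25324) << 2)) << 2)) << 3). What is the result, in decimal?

25324 = 110001011101100
→ << 2 (mod 2^15) → 000101110110000 = 2992
→ << 2 (mod 2^15) → 010111011000000 = 11968
→ << 3 (mod 2^15) → 111011000000000 = 30208

30208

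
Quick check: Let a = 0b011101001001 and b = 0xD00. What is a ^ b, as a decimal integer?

2633

a = 011101001001
0xD00 = 110100000000
XOR → 101001001001 = 2633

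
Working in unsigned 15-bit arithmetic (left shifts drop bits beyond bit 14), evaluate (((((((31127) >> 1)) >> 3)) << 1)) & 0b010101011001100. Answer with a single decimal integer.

31127 = 111100110010111
→ >> 1 → 011110011001011 = 15563
→ >> 3 → 000011110011001 = 1945
→ << 1 (mod 2^15) → 000111100110010 = 3890
0b010101011001100 = 010101011001100
→ & → 000101000000000 = 2560

2560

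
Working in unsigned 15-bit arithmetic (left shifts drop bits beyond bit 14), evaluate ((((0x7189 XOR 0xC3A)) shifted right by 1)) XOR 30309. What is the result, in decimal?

18620

0x7189 = 111000110001001
0xC3A = 000110000111010
→ XOR → 111110110110011 = 32179
→ shifted right by 1 → 011111011011001 = 16089
30309 = 111011001100101
→ XOR → 100100010111100 = 18620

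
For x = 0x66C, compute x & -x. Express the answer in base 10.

4

x = 11001101100 = 1644
-x (two's complement) = …00110010100
AND   = 00000000100 = 4
(x & -x isolates the lowest set bit of x.)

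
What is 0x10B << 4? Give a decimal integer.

4272

0x10B = 0000100001011
shift left by 4 → 1000010110000 = 4272
(equivalently, 267 × 2^4 = 267 × 16)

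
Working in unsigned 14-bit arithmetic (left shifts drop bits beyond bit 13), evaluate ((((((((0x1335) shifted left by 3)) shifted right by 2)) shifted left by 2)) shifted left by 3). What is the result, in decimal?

3392

0x1335 = 01001100110101
→ shifted left by 3 (mod 2^14) → 01100110101000 = 6568
→ shifted right by 2 → 00011001101010 = 1642
→ shifted left by 2 (mod 2^14) → 01100110101000 = 6568
→ shifted left by 3 (mod 2^14) → 00110101000000 = 3392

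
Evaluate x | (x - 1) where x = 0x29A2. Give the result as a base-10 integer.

x = 10100110100010 = 10658
x - 1 = 10100110100001
OR    = 10100110100011 = 10659
(x | (x - 1) sets all bits below the lowest set bit.)

10659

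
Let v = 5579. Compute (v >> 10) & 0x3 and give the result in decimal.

1

v = 01010111001011
Shift right by 10: 0101
Mask low 2 bits: 01 = 1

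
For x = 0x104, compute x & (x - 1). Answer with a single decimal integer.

x = 100000100 = 260
x - 1 = 100000011
AND   = 100000000 = 256
(x & (x - 1) clears the lowest set bit of x.)

256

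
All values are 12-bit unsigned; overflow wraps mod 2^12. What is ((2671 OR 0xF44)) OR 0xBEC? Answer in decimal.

2671 = 101001101111
0xF44 = 111101000100
→ OR → 111101101111 = 3951
0xBEC = 101111101100
→ OR → 111111101111 = 4079

4079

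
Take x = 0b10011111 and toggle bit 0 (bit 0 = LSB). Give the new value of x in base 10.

x = 10011111
bit 0 is currently 1; toggle it via x ^ (1 << 0) = x ^ 1
→ 10011110 = 158

158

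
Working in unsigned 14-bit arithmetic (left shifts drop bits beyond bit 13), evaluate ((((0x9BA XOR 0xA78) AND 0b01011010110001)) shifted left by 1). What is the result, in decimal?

0x9BA = 00100110111010
0xA78 = 00101001111000
→ XOR → 00001111000010 = 962
0b01011010110001 = 01011010110001
→ AND → 00001010000000 = 640
→ shifted left by 1 (mod 2^14) → 00010100000000 = 1280

1280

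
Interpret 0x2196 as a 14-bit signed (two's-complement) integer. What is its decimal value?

-7786

pattern = 10000110010110 (MSB is 1 ⇒ negative)
Invert: 01111001101001, add 1 → 01111001101010 = 7786, so the value is -7786.
(Equivalently: 8598 - 2^14 = 8598 - 16384 = -7786.)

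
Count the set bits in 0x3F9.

0x3F9 = 1111111001
Count the 1s: 1 + 1 + 1 + 1 + 1 + 1 + 1 + 1 = 8

8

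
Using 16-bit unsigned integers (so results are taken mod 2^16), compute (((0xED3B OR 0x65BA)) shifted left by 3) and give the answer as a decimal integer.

0xED3B = 1110110100111011
0x65BA = 0110010110111010
→ OR → 1110110110111011 = 60859
→ shifted left by 3 (mod 2^16) → 0110110111011000 = 28120

28120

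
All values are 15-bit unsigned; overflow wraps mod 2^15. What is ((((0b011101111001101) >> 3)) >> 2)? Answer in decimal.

0b011101111001101 = 011101111001101
→ >> 3 → 000011101111001 = 1913
→ >> 2 → 000000111011110 = 478

478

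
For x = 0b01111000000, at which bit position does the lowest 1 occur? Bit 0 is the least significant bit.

0b01111000000 = 1111000000
Trailing zeros: 6, so the lowest set bit is bit 6 (value 64).

6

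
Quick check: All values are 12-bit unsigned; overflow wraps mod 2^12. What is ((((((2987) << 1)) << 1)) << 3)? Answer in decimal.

1376

2987 = 101110101011
→ << 1 (mod 2^12) → 011101010110 = 1878
→ << 1 (mod 2^12) → 111010101100 = 3756
→ << 3 (mod 2^12) → 010101100000 = 1376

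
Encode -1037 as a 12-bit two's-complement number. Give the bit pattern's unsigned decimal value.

3059

1037 in 12 bits: 010000001101
Invert: 101111110010
Add 1:  101111110011 = 3059
(Check: 2^12 - 1037 = 4096 - 1037 = 3059.)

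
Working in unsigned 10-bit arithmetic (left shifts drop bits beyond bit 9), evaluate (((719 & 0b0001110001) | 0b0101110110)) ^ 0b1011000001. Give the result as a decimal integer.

950

719 = 1011001111
0b0001110001 = 0001110001
→ & → 0001000001 = 65
0b0101110110 = 0101110110
→ | → 0101110111 = 375
0b1011000001 = 1011000001
→ ^ → 1110110110 = 950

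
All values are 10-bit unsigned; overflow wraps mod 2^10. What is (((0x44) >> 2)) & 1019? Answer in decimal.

17

0x44 = 0001000100
→ >> 2 → 0000010001 = 17
1019 = 1111111011
→ & → 0000010001 = 17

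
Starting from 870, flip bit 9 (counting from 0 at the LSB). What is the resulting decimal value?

x = 01101100110
bit 9 is currently 1; toggle it via x ^ (1 << 9) = x ^ 512
→ 00101100110 = 358

358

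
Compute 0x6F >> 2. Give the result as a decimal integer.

0x6F = 1101111
shift right by 2 → 0011011 = 27
(equivalently, floor(111 / 4))

27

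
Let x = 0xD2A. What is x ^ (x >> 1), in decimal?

x = 110100101010 = 3370
x>>1 = 011010010101
XOR  = 101110111111 = 3007
(x ^ (x >> 1) gives the standard binary-reflected Gray code of x.)

3007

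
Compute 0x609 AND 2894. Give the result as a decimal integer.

520

0x609 = 011000001001
2894 = 101101001110
AND → 001000001000 = 520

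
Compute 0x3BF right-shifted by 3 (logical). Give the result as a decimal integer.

0x3BF = 1110111111
shift right by 3 → 0001110111 = 119
(equivalently, floor(959 / 8))

119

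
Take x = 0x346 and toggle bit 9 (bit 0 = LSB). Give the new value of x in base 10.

326

x = 000001101000110
bit 9 is currently 1; toggle it via x ^ (1 << 9) = x ^ 512
→ 000000101000110 = 326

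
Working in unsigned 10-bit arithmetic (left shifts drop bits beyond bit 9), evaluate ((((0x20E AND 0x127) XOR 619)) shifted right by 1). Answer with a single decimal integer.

0x20E = 1000001110
0x127 = 0100100111
→ AND → 0000000110 = 6
619 = 1001101011
→ XOR → 1001101101 = 621
→ shifted right by 1 → 0100110110 = 310

310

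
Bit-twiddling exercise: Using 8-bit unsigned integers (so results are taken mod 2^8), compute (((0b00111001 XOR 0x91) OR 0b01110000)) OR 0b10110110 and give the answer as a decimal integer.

0b00111001 = 00111001
0x91 = 10010001
→ XOR → 10101000 = 168
0b01110000 = 01110000
→ OR → 11111000 = 248
0b10110110 = 10110110
→ OR → 11111110 = 254

254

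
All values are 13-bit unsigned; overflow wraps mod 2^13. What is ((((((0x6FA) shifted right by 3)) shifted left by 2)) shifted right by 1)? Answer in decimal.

446

0x6FA = 0011011111010
→ shifted right by 3 → 0000011011111 = 223
→ shifted left by 2 (mod 2^13) → 0001101111100 = 892
→ shifted right by 1 → 0000110111110 = 446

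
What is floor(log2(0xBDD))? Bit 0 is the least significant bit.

0xBDD = 101111011101
The topmost 1 is at position 11 (since 2^11 = 2048 ≤ 3037 < 4096).

11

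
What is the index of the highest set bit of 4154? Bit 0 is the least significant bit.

4154 = 1000000111010
The topmost 1 is at position 12 (since 2^12 = 4096 ≤ 4154 < 8192).

12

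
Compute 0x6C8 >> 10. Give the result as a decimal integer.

1

0x6C8 = 11011001000
shift right by 10 → 00000000001 = 1
(equivalently, floor(1736 / 1024))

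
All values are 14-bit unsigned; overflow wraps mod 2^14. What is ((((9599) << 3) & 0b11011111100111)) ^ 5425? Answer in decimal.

14033

9599 = 10010101111111
→ << 3 (mod 2^14) → 10101111111000 = 11256
0b11011111100111 = 11011111100111
→ & → 10001111100000 = 9184
5425 = 01010100110001
→ ^ → 11011011010001 = 14033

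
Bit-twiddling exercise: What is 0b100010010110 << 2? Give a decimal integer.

8792

x = 00100010010110
shift left by 2 → 10001001011000 = 8792
(equivalently, 2198 × 2^2 = 2198 × 4)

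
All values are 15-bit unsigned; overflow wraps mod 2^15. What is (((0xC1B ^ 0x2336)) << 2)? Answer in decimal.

15540

0xC1B = 000110000011011
0x2336 = 010001100110110
→ ^ → 010111100101101 = 12077
→ << 2 (mod 2^15) → 011110010110100 = 15540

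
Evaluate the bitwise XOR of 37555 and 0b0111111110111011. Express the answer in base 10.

60680

37555 = 1001001010110011
b = 0111111110111011
XOR → 1110110100001000 = 60680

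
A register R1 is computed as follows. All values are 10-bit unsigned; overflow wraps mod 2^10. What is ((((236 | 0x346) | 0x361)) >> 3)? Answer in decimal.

236 = 0011101100
0x346 = 1101000110
→ | → 1111101110 = 1006
0x361 = 1101100001
→ | → 1111101111 = 1007
→ >> 3 → 0001111101 = 125

125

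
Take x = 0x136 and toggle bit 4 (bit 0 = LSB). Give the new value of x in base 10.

294

x = 100110110
bit 4 is currently 1; toggle it via x ^ (1 << 4) = x ^ 16
→ 100100110 = 294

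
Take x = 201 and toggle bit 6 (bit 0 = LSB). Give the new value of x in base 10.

x = 011001001
bit 6 is currently 1; toggle it via x ^ (1 << 6) = x ^ 64
→ 010001001 = 137

137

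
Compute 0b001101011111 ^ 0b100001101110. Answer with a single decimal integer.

a = 001101011111
b = 100001101110
XOR → 101100110001 = 2865

2865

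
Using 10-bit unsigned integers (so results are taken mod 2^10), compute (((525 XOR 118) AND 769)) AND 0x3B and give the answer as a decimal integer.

1

525 = 1000001101
118 = 0001110110
→ XOR → 1001111011 = 635
769 = 1100000001
→ AND → 1000000001 = 513
0x3B = 0000111011
→ AND → 0000000001 = 1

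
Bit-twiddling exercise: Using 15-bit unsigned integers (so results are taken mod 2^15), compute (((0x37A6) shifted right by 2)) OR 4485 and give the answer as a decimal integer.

0x37A6 = 011011110100110
→ shifted right by 2 → 000110111101001 = 3561
4485 = 001000110000101
→ OR → 001110111101101 = 7661

7661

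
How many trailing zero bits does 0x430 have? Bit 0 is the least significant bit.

0x430 = 10000110000
Trailing zeros: 4, so the lowest set bit is bit 4 (value 16).

4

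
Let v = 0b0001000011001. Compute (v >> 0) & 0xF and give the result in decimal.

9

v = 0001000011001
Shift right by 0: 0001000011001
Mask low 4 bits: 1001 = 9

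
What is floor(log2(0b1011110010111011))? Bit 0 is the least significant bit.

0b1011110010111011 = 1011110010111011
The topmost 1 is at position 15 (since 2^15 = 32768 ≤ 48315 < 65536).

15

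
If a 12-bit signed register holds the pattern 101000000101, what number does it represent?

pattern = 101000000101 (MSB is 1 ⇒ negative)
Invert: 010111111010, add 1 → 010111111011 = 1531, so the value is -1531.
(Equivalently: 2565 - 2^12 = 2565 - 4096 = -1531.)

-1531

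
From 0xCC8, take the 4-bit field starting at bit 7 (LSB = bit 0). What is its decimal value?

v = 0000110011001000
Shift right by 7: 000011001
Mask low 4 bits: 1001 = 9

9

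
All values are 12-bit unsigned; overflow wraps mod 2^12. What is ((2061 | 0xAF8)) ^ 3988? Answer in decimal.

1385

2061 = 100000001101
0xAF8 = 101011111000
→ | → 101011111101 = 2813
3988 = 111110010100
→ ^ → 010101101001 = 1385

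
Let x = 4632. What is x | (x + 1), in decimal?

4633

x = 1001000011000 = 4632
x + 1 = 1001000011001
OR    = 1001000011001 = 4633
(x | (x + 1) sets the lowest cleared bit.)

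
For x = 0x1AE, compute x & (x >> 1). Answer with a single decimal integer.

134

x = 110101110 = 430
x>>1 = 011010111
AND  = 010000110 = 134
(x & (x >> 1) has a 1 wherever x has two consecutive 1 bits.)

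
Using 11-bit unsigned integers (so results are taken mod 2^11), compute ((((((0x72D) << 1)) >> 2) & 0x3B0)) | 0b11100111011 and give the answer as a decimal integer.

1979

0x72D = 11100101101
→ << 1 (mod 2^11) → 11001011010 = 1626
→ >> 2 → 00110010110 = 406
0x3B0 = 01110110000
→ & → 00110010000 = 400
0b11100111011 = 11100111011
→ | → 11110111011 = 1979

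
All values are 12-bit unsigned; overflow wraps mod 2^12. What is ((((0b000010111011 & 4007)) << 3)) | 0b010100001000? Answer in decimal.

0b000010111011 = 000010111011
4007 = 111110100111
→ & → 000010100011 = 163
→ << 3 (mod 2^12) → 010100011000 = 1304
0b010100001000 = 010100001000
→ | → 010100011000 = 1304

1304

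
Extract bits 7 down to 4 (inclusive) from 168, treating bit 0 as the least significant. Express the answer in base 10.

10

v = 010101000
Shift right by 4: 01010
Mask low 4 bits: 1010 = 10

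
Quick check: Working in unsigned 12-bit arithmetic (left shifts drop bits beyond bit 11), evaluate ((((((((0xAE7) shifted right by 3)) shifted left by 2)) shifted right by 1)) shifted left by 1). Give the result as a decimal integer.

1392

0xAE7 = 101011100111
→ shifted right by 3 → 000101011100 = 348
→ shifted left by 2 (mod 2^12) → 010101110000 = 1392
→ shifted right by 1 → 001010111000 = 696
→ shifted left by 1 (mod 2^12) → 010101110000 = 1392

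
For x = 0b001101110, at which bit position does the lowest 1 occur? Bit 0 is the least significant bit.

1

0b001101110 = 1101110
Trailing zeros: 1, so the lowest set bit is bit 1 (value 2).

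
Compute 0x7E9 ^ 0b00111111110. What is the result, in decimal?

0x7E9 = 11111101001
b = 00111111110
XOR → 11000010111 = 1559

1559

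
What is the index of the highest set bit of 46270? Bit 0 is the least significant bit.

46270 = 1011010010111110
The topmost 1 is at position 15 (since 2^15 = 32768 ≤ 46270 < 65536).

15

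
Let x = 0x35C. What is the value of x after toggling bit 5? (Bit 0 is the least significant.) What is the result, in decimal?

892

x = 01101011100
bit 5 is currently 0; toggle it via x ^ (1 << 5) = x ^ 32
→ 01101111100 = 892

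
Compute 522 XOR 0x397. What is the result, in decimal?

522 = 1000001010
0x397 = 1110010111
XOR → 0110011101 = 413

413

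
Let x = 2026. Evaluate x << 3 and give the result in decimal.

2026 = 00011111101010
shift left by 3 → 11111101010000 = 16208
(equivalently, 2026 × 2^3 = 2026 × 8)

16208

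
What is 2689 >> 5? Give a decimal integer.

84

2689 = 101010000001
shift right by 5 → 000001010100 = 84
(equivalently, floor(2689 / 32))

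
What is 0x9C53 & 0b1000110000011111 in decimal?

0x9C53 = 1001110001010011
b = 1000110000011111
AND → 1000110000010011 = 35859

35859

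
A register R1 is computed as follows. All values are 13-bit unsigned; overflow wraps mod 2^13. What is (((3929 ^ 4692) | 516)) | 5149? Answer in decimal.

3929 = 0111101011001
4692 = 1001001010100
→ ^ → 1110100001101 = 7437
516 = 0001000000100
→ | → 1111100001101 = 7949
5149 = 1010000011101
→ | → 1111100011101 = 7965

7965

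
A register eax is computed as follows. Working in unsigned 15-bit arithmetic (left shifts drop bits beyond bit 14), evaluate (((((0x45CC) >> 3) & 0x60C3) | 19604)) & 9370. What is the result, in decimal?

1168

0x45CC = 100010111001100
→ >> 3 → 000100010111001 = 2233
0x60C3 = 110000011000011
→ & → 000000010000001 = 129
19604 = 100110010010100
→ | → 100110010010101 = 19605
9370 = 010010010011010
→ & → 000010010010000 = 1168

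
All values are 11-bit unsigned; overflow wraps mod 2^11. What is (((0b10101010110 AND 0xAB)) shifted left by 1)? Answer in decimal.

0b10101010110 = 10101010110
0xAB = 00010101011
→ AND → 00000000010 = 2
→ shifted left by 1 (mod 2^11) → 00000000100 = 4

4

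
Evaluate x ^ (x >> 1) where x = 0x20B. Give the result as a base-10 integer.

782

x = 1000001011 = 523
x>>1 = 0100000101
XOR  = 1100001110 = 782
(x ^ (x >> 1) gives the standard binary-reflected Gray code of x.)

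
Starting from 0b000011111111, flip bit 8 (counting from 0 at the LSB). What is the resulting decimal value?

511

x = 000011111111
bit 8 is currently 0; toggle it via x ^ (1 << 8) = x ^ 256
→ 000111111111 = 511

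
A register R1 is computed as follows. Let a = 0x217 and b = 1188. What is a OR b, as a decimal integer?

1719

0x217 = 01000010111
1188 = 10010100100
 OR → 11010110111 = 1719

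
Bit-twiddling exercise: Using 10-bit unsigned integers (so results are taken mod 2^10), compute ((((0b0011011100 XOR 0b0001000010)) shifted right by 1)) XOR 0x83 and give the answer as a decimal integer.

204

0b0011011100 = 0011011100
0b0001000010 = 0001000010
→ XOR → 0010011110 = 158
→ shifted right by 1 → 0001001111 = 79
0x83 = 0010000011
→ XOR → 0011001100 = 204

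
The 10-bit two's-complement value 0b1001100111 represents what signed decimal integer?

pattern = 1001100111 (MSB is 1 ⇒ negative)
Invert: 0110011000, add 1 → 0110011001 = 409, so the value is -409.
(Equivalently: 615 - 2^10 = 615 - 1024 = -409.)

-409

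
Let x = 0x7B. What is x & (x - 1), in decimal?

x = 1111011 = 123
x - 1 = 1111010
AND   = 1111010 = 122
(x & (x - 1) clears the lowest set bit of x.)

122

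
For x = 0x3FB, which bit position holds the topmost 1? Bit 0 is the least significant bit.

9

0x3FB = 1111111011
The topmost 1 is at position 9 (since 2^9 = 512 ≤ 1019 < 1024).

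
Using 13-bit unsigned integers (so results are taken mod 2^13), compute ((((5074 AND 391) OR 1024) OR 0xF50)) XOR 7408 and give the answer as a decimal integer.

5074 = 1001111010010
391 = 0000110000111
→ AND → 0000110000010 = 386
1024 = 0010000000000
→ OR → 0010110000010 = 1410
0xF50 = 0111101010000
→ OR → 0111111010010 = 4050
7408 = 1110011110000
→ XOR → 1001100100010 = 4898

4898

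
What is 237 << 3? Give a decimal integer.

237 = 00011101101
shift left by 3 → 11101101000 = 1896
(equivalently, 237 × 2^3 = 237 × 8)

1896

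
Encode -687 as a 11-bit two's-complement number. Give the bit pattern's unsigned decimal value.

687 in 11 bits: 01010101111
Invert: 10101010000
Add 1:  10101010001 = 1361
(Check: 2^11 - 687 = 2048 - 687 = 1361.)

1361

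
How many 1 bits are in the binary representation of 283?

5

283 = 100011011
Count the 1s: 1 + 1 + 1 + 1 + 1 = 5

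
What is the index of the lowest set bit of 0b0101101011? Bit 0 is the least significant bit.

0b0101101011 = 101101011
Trailing zeros: 0, so the lowest set bit is bit 0 (value 1).

0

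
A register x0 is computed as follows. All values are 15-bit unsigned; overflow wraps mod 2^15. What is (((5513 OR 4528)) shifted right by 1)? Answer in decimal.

5513 = 001010110001001
4528 = 001000110110000
→ OR → 001010110111001 = 5561
→ shifted right by 1 → 000101011011100 = 2780

2780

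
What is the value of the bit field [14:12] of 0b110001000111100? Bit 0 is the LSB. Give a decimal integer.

6

v = 110001000111100
Shift right by 12: 110
Mask low 3 bits: 110 = 6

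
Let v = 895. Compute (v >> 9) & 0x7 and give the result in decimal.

v = 001101111111
Shift right by 9: 001
Mask low 3 bits: 001 = 1

1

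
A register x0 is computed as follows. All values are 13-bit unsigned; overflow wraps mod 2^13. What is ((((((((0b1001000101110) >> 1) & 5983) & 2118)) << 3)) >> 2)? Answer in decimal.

12

0b1001000101110 = 1001000101110
→ >> 1 → 0100100010111 = 2327
5983 = 1011101011111
→ & → 0000100010111 = 279
2118 = 0100001000110
→ & → 0000000000110 = 6
→ << 3 (mod 2^13) → 0000000110000 = 48
→ >> 2 → 0000000001100 = 12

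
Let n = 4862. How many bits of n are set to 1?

9

4862 = 1001011111110
Count the 1s: 1 + 1 + 1 + 1 + 1 + 1 + 1 + 1 + 1 = 9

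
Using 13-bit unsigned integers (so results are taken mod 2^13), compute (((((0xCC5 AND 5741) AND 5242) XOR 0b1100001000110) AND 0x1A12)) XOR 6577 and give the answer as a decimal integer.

435

0xCC5 = 0110011000101
5741 = 1011001101101
→ AND → 0010001000101 = 1093
5242 = 1010001111010
→ AND → 0010001000000 = 1088
0b1100001000110 = 1100001000110
→ XOR → 1110000000110 = 7174
0x1A12 = 1101000010010
→ AND → 1100000000010 = 6146
6577 = 1100110110001
→ XOR → 0000110110011 = 435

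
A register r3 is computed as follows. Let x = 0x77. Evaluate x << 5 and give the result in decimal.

3808

0x77 = 000001110111
shift left by 5 → 111011100000 = 3808
(equivalently, 119 × 2^5 = 119 × 32)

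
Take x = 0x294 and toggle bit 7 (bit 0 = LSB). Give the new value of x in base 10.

x = 1010010100
bit 7 is currently 1; toggle it via x ^ (1 << 7) = x ^ 128
→ 1000010100 = 532

532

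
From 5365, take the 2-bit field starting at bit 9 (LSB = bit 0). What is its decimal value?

v = 1010011110101
Shift right by 9: 1010
Mask low 2 bits: 10 = 2

2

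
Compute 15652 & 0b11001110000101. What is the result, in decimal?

15652 = 11110100100100
b = 11001110000101
AND → 11000100000100 = 12548

12548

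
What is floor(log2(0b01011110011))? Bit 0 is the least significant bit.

9

0b01011110011 = 1011110011
The topmost 1 is at position 9 (since 2^9 = 512 ≤ 755 < 1024).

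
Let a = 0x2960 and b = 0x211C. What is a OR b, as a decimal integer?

10620

0x2960 = 10100101100000
0x211C = 10000100011100
 OR → 10100101111100 = 10620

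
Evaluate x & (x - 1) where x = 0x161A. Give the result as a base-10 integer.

5656

x = 1011000011010 = 5658
x - 1 = 1011000011001
AND   = 1011000011000 = 5656
(x & (x - 1) clears the lowest set bit of x.)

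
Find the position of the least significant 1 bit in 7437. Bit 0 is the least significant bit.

0

7437 = 1110100001101
Trailing zeros: 0, so the lowest set bit is bit 0 (value 1).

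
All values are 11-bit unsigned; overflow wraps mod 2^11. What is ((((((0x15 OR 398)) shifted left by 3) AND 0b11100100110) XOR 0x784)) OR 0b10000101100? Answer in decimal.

1964

0x15 = 00000010101
398 = 00110001110
→ OR → 00110011111 = 415
→ shifted left by 3 (mod 2^11) → 10011111000 = 1272
0b11100100110 = 11100100110
→ AND → 10000100000 = 1056
0x784 = 11110000100
→ XOR → 01110100100 = 932
0b10000101100 = 10000101100
→ OR → 11110101100 = 1964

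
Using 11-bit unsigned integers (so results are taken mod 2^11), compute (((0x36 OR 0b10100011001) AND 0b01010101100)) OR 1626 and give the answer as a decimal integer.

1662

0x36 = 00000110110
0b10100011001 = 10100011001
→ OR → 10100111111 = 1343
0b01010101100 = 01010101100
→ AND → 00000101100 = 44
1626 = 11001011010
→ OR → 11001111110 = 1662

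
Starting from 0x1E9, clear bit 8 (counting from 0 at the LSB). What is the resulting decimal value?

x = 111101001
bit 8 is currently 1; clear it via x & ~(1 << 8) = x & ~256
→ 011101001 = 233

233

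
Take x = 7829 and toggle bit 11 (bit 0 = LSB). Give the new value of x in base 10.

x = 1111010010101
bit 11 is currently 1; toggle it via x ^ (1 << 11) = x ^ 2048
→ 1011010010101 = 5781

5781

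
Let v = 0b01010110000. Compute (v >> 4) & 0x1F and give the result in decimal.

v = 01010110000
Shift right by 4: 0101011
Mask low 5 bits: 01011 = 11

11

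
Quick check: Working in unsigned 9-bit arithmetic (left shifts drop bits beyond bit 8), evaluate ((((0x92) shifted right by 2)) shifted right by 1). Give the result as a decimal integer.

0x92 = 010010010
→ shifted right by 2 → 000100100 = 36
→ shifted right by 1 → 000010010 = 18

18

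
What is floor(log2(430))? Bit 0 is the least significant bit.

430 = 110101110
The topmost 1 is at position 8 (since 2^8 = 256 ≤ 430 < 512).

8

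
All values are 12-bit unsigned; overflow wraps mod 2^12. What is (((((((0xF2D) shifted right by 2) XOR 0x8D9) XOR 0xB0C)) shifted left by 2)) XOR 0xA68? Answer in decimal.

0xF2D = 111100101101
→ shifted right by 2 → 001111001011 = 971
0x8D9 = 100011011001
→ XOR → 101100010010 = 2834
0xB0C = 101100001100
→ XOR → 000000011110 = 30
→ shifted left by 2 (mod 2^12) → 000001111000 = 120
0xA68 = 101001101000
→ XOR → 101000010000 = 2576

2576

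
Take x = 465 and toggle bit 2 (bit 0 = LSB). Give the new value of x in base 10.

469

x = 111010001
bit 2 is currently 0; toggle it via x ^ (1 << 2) = x ^ 4
→ 111010101 = 469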